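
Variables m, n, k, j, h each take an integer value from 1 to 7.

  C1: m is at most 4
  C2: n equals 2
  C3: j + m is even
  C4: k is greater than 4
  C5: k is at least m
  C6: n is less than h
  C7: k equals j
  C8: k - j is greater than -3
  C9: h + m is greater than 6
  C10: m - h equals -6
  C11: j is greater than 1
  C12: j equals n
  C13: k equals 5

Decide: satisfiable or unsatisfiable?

Constraint 13 fixes k = 5 and constraint 2 fixes n = 2. Constraints 7 and 12 give k = j = n, so k = n. But 5 ≠ 2 — contradiction.

Unsatisfiable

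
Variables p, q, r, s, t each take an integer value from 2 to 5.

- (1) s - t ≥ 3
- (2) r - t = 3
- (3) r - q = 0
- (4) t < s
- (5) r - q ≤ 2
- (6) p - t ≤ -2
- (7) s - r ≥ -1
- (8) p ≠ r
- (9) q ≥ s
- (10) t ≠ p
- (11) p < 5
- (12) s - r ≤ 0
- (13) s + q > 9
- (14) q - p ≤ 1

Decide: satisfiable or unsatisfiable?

Constraints 1, 5, 6, 12, and 14 give t − p ≥ 2, p − q ≥ -1, q − r ≥ -2, r − s ≥ 0, s − t ≥ 3.
Adding all 5 inequalities: the left sides telescope to 0, and the right sides sum to 2 + (-1) + (-2) + 0 + 3 = 2. So 0 ≥ 2, which is false.

Unsatisfiable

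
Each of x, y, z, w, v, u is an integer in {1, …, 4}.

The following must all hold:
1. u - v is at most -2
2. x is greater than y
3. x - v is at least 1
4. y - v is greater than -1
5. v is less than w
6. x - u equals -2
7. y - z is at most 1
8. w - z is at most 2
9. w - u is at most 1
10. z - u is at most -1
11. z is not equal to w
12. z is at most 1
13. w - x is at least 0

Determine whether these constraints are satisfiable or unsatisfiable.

Unsatisfiable

Constraints 1, 3, 8, 10, and 13 give z − w ≥ -2, w − x ≥ 0, x − v ≥ 1, v − u ≥ 2, u − z ≥ 1.
Adding all 5 inequalities: the left sides telescope to 0, and the right sides sum to (-2) + 0 + 1 + 2 + 1 = 2. So 0 ≥ 2, which is false.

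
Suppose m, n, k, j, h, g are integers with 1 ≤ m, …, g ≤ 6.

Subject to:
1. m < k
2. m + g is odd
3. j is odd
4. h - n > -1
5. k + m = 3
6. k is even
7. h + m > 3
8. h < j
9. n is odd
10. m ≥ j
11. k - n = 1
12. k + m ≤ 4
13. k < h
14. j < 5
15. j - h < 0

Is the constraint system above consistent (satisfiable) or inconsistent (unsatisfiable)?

Constraints 1, 8, 10, and 13 give k < h, h < j, j ≤ m, m < k. Chaining: k < h < j ≤ m < k, which forces k < k — impossible.

Unsatisfiable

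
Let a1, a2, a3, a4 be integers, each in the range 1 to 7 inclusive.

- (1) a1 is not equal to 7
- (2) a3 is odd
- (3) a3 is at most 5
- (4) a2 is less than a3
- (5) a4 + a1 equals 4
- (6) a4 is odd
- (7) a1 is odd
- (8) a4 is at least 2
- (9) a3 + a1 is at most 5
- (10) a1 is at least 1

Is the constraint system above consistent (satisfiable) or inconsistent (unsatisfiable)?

Satisfiable

One satisfying assignment is a1 = 1, a2 = 1, a3 = 3, a4 = 3.
For the less obvious constraints — constraint 2: a3 = 3 is odd; constraint 5: a4 + a1 = 4; constraint 9: a3 + a1 = 4 — and the others hold by inspection.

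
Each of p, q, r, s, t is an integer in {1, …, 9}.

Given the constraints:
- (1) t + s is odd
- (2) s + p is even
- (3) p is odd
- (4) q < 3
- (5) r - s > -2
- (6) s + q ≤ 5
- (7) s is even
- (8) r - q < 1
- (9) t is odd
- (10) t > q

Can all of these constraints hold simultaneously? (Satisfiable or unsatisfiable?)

Unsatisfiable

Constraint 7 makes s even and constraint 3 makes p odd, so s + p must be odd. Constraint 2 says s + p is even — contradiction.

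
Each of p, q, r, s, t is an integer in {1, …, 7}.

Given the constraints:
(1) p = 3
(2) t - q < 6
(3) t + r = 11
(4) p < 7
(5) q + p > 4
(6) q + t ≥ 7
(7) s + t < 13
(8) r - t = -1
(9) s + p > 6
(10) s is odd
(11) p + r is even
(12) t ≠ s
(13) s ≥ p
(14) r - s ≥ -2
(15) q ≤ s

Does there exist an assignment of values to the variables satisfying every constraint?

Try p = 3, q = 3, r = 5, s = 5, t = 6.
Check constraint 2: t - q = 3; constraint 3: t + r = 11; constraint 5: q + p = 6. The remaining constraints are straightforward to verify.

Satisfiable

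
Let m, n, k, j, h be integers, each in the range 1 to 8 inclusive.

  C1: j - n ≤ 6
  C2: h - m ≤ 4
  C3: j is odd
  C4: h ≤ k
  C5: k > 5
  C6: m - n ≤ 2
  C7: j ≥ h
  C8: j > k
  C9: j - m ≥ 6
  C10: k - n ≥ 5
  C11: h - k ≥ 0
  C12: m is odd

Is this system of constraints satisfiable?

Unsatisfiable

Constraints 1, 2, 9, 10, and 11 give m − h ≥ -4, h − k ≥ 0, k − n ≥ 5, n − j ≥ -6, j − m ≥ 6.
Adding all 5 inequalities: the left sides telescope to 0, and the right sides sum to (-4) + 0 + 5 + (-6) + 6 = 1. So 0 ≥ 1, which is false.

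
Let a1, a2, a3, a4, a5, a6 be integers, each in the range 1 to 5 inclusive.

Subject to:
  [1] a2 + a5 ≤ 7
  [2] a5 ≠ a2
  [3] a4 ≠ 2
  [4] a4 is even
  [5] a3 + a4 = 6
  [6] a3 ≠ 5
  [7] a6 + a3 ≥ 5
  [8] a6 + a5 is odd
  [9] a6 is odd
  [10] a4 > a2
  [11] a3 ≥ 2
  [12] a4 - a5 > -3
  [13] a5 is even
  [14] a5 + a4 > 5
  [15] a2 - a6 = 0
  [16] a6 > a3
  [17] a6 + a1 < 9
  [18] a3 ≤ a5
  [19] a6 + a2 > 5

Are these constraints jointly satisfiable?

Satisfiable

Setting (a1, a2, a3, a4, a5, a6) = (4, 3, 2, 4, 4, 3) satisfies everything: constraint 1: a2 + a5 = 7; constraint 5: a3 + a4 = 6; constraint 7: a6 + a3 = 5, and the others follow.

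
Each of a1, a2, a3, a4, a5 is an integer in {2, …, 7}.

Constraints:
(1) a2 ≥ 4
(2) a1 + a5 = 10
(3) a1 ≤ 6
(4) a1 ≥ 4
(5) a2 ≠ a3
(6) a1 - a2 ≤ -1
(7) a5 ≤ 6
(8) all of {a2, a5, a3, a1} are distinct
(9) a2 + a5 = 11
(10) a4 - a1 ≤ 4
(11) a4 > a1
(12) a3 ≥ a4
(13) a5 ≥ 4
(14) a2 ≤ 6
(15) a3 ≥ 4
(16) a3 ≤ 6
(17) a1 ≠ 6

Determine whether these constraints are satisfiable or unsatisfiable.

Unsatisfiable

Constraints 1, 3, 4, 7, 13, 14, 15, and 16 confine each of a2, a5, a3, a1 to the 3 values {4, …, 6}.
Constraint 8 requires all 4 of them to be distinct, but only 3 values are available — impossible by the pigeonhole principle.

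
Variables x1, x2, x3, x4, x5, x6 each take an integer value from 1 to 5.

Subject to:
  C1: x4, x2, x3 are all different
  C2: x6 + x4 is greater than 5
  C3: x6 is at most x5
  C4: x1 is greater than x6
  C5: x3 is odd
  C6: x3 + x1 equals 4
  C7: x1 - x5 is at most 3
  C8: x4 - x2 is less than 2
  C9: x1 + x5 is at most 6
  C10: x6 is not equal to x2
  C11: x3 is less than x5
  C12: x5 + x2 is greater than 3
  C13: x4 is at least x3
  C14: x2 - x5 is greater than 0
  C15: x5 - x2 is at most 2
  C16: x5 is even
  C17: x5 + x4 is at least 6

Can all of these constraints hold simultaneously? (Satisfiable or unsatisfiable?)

Take x1 = 3, x2 = 3, x3 = 1, x4 = 4, x5 = 2, x6 = 2. Then constraint 2: x6 + x4 = 6; constraint 6: x3 + x1 = 4; constraint 7: x1 - x5 = 1, and every other listed constraint is also met.

Satisfiable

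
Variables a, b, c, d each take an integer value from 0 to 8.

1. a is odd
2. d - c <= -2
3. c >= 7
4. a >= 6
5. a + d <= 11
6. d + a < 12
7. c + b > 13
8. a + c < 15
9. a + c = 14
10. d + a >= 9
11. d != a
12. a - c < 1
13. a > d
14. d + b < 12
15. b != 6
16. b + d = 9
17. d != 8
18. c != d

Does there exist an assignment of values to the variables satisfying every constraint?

Setting (a, b, c, d) = (7, 7, 7, 2) satisfies everything: constraint 2: d - c = -5; constraint 5: a + d = 9, and the others follow.

Satisfiable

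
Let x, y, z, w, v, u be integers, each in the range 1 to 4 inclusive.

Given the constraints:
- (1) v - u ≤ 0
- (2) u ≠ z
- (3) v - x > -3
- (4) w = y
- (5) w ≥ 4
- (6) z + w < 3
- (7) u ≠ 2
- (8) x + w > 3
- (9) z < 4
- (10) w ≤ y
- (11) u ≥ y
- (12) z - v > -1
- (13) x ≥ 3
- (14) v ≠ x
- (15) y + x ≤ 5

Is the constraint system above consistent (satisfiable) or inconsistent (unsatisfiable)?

From constraints 5 and 10: y ≥ w ≥ 4. From constraint 13: x ≥ 3. Hence y + x ≥ 7. But constraint 15 requires y + x ≤ 5, and 5 < 7. Contradiction.

Unsatisfiable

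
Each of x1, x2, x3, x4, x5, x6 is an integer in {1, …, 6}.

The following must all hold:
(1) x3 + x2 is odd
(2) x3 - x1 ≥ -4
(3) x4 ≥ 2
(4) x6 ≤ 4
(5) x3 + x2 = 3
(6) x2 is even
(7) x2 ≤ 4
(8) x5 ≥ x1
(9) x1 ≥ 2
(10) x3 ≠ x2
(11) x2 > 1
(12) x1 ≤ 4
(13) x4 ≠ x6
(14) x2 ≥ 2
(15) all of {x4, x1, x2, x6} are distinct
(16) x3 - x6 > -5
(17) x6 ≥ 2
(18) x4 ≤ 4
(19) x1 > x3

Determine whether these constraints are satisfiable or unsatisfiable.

Unsatisfiable

Constraints 3, 4, 7, 9, 12, 14, 17, and 18 confine each of x4, x1, x2, x6 to the 3 values {2, …, 4}.
Constraint 15 requires all 4 of them to be distinct, but only 3 values are available — impossible by the pigeonhole principle.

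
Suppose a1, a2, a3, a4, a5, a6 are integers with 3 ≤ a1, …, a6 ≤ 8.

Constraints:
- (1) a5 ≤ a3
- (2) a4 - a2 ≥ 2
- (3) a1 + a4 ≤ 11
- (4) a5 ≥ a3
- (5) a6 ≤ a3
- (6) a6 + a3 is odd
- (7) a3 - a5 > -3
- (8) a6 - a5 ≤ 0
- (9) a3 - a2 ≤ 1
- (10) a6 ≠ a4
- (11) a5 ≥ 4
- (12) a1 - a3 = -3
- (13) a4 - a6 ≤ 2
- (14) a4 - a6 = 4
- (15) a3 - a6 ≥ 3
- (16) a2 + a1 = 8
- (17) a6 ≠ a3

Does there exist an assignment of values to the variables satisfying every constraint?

Unsatisfiable

Constraints 2, 9, 13, and 15 give a2 − a3 ≥ -1, a3 − a6 ≥ 3, a6 − a4 ≥ -2, a4 − a2 ≥ 2.
Adding all 4 inequalities: the left sides telescope to 0, and the right sides sum to (-1) + 3 + (-2) + 2 = 2. So 0 ≥ 2, which is false.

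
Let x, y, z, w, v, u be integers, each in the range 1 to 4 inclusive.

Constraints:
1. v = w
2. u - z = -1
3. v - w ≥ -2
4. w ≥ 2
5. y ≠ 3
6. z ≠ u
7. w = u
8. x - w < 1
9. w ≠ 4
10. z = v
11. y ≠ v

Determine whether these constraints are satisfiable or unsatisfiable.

Unsatisfiable

From constraints 1, 7, and 10, z = v = w = u, so z = u. But constraint 6 says z ≠ u. Contradiction.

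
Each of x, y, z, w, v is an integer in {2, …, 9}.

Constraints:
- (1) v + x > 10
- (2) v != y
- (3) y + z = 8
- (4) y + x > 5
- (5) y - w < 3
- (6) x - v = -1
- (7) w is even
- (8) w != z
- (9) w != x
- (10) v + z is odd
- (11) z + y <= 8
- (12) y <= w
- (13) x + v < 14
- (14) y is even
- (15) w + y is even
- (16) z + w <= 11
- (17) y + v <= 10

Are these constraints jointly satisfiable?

Satisfiable

Try x = 6, y = 2, z = 6, w = 2, v = 7.
Check constraint 1: v + x = 13; constraint 3: y + z = 8; constraint 4: y + x = 8. The remaining constraints are straightforward to verify.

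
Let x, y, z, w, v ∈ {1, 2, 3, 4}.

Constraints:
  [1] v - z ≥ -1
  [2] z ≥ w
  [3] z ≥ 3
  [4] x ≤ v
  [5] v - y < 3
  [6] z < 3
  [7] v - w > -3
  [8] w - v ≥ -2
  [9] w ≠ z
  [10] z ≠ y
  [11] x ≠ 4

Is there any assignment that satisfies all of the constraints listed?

Unsatisfiable

From constraint 3: z ≥ 3. From constraint 6: z ≤ 2. But 2 < 3, so no value of z works.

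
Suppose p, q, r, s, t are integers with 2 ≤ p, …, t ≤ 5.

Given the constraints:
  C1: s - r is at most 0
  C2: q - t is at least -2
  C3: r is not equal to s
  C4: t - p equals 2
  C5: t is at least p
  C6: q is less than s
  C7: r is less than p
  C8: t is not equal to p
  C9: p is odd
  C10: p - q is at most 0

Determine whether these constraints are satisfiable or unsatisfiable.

Unsatisfiable

Constraints 1, 6, 7, and 10 give r < p, p ≤ q, q < s, s ≤ r. Chaining: r < p ≤ q < s ≤ r, which forces r < r — impossible.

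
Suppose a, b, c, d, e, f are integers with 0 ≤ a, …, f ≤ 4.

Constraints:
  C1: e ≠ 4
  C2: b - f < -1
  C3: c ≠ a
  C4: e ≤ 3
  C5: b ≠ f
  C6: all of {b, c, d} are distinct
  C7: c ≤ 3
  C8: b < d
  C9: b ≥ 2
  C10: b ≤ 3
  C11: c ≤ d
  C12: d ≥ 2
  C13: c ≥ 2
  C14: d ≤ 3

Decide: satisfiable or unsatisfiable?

Constraints 7, 9, 10, 12, 13, and 14 confine each of b, c, d to the 2 values {2, 3}.
Constraint 6 requires all 3 of them to be distinct, but only 2 values are available — impossible by the pigeonhole principle.

Unsatisfiable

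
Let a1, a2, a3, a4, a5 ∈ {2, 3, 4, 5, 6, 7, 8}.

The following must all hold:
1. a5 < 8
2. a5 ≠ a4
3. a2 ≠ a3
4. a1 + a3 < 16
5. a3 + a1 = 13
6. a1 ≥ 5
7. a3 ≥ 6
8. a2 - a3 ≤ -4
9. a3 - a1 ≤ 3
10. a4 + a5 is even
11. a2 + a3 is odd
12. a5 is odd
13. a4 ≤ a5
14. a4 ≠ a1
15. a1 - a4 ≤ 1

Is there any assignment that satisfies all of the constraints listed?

Take a1 = 6, a2 = 2, a3 = 7, a4 = 5, a5 = 7. Then constraint 4: a1 + a3 = 13; constraint 5: a3 + a1 = 13, and every other listed constraint is also met.

Satisfiable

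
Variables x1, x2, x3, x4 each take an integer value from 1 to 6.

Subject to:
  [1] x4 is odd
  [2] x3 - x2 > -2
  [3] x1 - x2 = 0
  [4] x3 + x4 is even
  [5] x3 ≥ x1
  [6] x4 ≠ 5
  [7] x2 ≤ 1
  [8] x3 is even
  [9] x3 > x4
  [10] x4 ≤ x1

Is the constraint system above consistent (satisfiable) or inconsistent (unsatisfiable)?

Unsatisfiable

Constraint 8 makes x3 even and constraint 1 makes x4 odd, so x3 + x4 must be odd. Constraint 4 says x3 + x4 is even — contradiction.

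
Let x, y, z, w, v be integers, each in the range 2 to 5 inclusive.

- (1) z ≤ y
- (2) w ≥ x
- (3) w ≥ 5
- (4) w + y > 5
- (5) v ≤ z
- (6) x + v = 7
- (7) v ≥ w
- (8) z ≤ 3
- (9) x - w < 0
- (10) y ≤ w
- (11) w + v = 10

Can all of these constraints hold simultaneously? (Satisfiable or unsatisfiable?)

From constraints 3 and 7: v ≥ w and w ≥ 5, so v ≥ 5. From constraints 5 and 8: v ≤ z and z ≤ 3, so v ≤ 3. But 3 < 5, so no value of v works.

Unsatisfiable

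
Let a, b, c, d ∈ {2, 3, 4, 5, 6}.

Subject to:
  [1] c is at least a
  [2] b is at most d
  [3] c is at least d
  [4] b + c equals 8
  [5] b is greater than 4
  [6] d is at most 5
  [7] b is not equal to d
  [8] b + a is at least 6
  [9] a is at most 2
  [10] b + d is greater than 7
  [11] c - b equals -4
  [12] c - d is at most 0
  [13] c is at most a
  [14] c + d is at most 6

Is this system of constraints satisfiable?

Unsatisfiable

From constraints 2 and 6: b ≤ d ≤ 5. From constraints 9 and 13: c ≤ a ≤ 2. Hence b + c ≤ 7. But constraint 4 requires b + c = 8, and 8 > 7. Contradiction.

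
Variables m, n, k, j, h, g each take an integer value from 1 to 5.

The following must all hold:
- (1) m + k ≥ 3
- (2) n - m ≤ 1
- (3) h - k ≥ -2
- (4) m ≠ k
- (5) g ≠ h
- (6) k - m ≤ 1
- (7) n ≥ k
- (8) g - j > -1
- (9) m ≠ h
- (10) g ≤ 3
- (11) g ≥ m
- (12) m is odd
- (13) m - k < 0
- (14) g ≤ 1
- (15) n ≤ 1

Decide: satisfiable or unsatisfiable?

From constraints 11 and 14: m ≤ g ≤ 1. From constraints 7 and 15: k ≤ n ≤ 1. Hence m + k ≤ 2. But constraint 1 requires m + k ≥ 3, and 3 > 2. Contradiction.

Unsatisfiable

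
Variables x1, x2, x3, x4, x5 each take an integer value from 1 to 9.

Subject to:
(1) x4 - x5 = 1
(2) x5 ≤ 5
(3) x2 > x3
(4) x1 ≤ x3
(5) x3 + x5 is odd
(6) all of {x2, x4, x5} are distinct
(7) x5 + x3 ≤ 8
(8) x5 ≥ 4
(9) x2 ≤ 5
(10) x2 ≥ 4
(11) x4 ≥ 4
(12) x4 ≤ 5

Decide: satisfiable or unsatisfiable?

Unsatisfiable

Constraints 2, 8, 9, 10, 11, and 12 confine each of x2, x4, x5 to the 2 values {4, 5}.
Constraint 6 requires all 3 of them to be distinct, but only 2 values are available — impossible by the pigeonhole principle.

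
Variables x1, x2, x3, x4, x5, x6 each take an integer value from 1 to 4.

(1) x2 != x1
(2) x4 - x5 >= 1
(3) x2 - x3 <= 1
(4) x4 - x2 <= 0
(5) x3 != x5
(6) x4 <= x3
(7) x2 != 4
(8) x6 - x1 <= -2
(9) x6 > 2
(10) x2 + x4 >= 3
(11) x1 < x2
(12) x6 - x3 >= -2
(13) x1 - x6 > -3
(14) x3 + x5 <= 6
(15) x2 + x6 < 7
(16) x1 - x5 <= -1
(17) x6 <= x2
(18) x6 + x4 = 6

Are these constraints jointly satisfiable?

Unsatisfiable

Constraints 2, 3, 4, 8, 12, and 16 give x6 − x3 ≥ -2, x3 − x2 ≥ -1, x2 − x4 ≥ 0, x4 − x5 ≥ 1, x5 − x1 ≥ 1, x1 − x6 ≥ 2.
Adding all 6 inequalities: the left sides telescope to 0, and the right sides sum to (-2) + (-1) + 0 + 1 + 1 + 2 = 1. So 0 ≥ 1, which is false.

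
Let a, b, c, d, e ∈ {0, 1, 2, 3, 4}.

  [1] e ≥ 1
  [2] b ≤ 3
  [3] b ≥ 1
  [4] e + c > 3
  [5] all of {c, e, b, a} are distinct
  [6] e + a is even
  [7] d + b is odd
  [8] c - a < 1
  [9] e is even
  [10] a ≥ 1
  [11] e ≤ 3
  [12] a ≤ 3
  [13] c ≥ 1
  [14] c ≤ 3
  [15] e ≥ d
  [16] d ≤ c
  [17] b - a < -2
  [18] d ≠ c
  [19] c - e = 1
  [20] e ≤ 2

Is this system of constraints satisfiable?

Unsatisfiable

Constraints 1, 2, 3, 10, 11, 12, 13, and 14 confine each of c, e, b, a to the 3 values {1, …, 3}.
Constraint 5 requires all 4 of them to be distinct, but only 3 values are available — impossible by the pigeonhole principle.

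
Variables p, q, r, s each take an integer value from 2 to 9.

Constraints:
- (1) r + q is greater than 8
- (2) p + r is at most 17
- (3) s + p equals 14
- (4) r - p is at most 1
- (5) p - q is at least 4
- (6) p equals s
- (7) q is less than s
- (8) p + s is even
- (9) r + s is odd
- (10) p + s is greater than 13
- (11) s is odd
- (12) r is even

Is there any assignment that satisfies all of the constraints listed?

Try p = 7, q = 2, r = 8, s = 7.
Check constraint 1: r + q = 10; constraint 2: p + r = 15. The remaining constraints are straightforward to verify.

Satisfiable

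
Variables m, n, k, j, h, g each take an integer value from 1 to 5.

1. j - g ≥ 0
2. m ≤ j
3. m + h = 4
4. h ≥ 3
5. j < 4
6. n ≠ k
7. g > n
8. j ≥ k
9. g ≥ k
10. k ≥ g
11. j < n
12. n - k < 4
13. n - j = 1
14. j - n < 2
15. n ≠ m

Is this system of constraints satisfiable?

Constraints 1, 7, and 11 give g ≤ j, j < n, n < g. Chaining: g ≤ j < n < g, which forces g < g — impossible.

Unsatisfiable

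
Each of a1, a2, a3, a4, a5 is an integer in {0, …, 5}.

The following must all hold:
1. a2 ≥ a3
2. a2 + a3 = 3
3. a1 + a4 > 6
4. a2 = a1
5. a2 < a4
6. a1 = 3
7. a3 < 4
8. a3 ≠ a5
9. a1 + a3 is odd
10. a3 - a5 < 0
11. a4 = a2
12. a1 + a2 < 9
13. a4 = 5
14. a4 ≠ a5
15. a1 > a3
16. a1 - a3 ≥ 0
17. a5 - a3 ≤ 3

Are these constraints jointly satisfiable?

Constraint 13 fixes a4 = 5 and constraint 6 fixes a1 = 3. Constraints 4 and 11 give a4 = a2 = a1, so a4 = a1. But 5 ≠ 3 — contradiction.

Unsatisfiable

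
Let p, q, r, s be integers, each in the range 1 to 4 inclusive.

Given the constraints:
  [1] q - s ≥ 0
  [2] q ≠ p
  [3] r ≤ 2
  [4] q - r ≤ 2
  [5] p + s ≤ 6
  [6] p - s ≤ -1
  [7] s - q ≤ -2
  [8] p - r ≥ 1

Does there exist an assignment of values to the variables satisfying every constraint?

Constraints 4, 6, 7, and 8 give p − r ≥ 1, r − q ≥ -2, q − s ≥ 2, s − p ≥ 1.
Adding all 4 inequalities: the left sides telescope to 0, and the right sides sum to 1 + (-2) + 2 + 1 = 2. So 0 ≥ 2, which is false.

Unsatisfiable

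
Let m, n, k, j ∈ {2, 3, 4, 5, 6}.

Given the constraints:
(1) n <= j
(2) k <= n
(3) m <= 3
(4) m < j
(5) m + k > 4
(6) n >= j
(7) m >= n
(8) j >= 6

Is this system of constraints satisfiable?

From constraints 6 and 8: n ≥ j and j ≥ 6, so n ≥ 6. From constraints 3 and 7: n ≤ m and m ≤ 3, so n ≤ 3. But 3 < 6, so no value of n works.

Unsatisfiable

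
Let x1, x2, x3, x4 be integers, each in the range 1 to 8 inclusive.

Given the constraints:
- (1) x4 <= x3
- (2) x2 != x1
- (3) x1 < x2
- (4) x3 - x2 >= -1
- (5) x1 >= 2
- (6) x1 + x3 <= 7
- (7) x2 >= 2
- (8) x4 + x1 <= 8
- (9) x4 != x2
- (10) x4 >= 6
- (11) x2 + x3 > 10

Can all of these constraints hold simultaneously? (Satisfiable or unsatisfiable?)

Unsatisfiable

From constraint 5: x1 ≥ 2. From constraints 1 and 10: x3 ≥ x4 ≥ 6. Hence x1 + x3 ≥ 8. But constraint 6 requires x1 + x3 ≤ 7, and 7 < 8. Contradiction.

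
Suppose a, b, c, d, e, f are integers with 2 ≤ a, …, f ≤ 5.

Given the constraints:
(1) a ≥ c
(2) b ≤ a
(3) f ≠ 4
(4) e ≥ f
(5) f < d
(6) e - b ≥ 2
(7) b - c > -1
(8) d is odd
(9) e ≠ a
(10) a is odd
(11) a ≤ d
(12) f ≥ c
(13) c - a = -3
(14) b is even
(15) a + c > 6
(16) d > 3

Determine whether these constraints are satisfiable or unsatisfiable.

Satisfiable

One satisfying assignment is a = 5, b = 2, c = 2, d = 5, e = 4, f = 2.
For the less obvious constraints — constraint 6: e - b = 2; constraint 7: b - c = 0 — and the others hold by inspection.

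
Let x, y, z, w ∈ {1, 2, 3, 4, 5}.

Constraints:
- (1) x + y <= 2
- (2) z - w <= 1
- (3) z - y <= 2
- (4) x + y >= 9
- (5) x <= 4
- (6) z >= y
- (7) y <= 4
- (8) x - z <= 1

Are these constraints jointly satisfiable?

Unsatisfiable

From constraint 5: x ≤ 4. From constraint 7: y ≤ 4. Hence x + y ≤ 8. But constraint 4 requires x + y ≥ 9, and 9 > 8. Contradiction.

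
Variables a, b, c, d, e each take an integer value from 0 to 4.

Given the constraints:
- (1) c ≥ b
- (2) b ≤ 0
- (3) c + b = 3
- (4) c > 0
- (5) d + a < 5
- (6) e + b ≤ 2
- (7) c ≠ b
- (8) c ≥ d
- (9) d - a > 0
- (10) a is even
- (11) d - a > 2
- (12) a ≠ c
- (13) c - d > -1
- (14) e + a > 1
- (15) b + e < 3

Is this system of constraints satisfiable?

Satisfiable

Try a = 0, b = 0, c = 3, d = 3, e = 2.
Check constraint 3: c + b = 3; constraint 5: d + a = 3; constraint 6: e + b = 2. The remaining constraints are straightforward to verify.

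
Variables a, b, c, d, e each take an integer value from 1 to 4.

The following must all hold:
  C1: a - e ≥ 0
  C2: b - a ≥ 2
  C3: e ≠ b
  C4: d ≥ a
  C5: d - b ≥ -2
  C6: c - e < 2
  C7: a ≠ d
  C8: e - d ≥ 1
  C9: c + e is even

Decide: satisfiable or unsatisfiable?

Constraints 1, 2, 5, and 8 give b − a ≥ 2, a − e ≥ 0, e − d ≥ 1, d − b ≥ -2.
Adding all 4 inequalities: the left sides telescope to 0, and the right sides sum to 2 + 0 + 1 + (-2) = 1. So 0 ≥ 1, which is false.

Unsatisfiable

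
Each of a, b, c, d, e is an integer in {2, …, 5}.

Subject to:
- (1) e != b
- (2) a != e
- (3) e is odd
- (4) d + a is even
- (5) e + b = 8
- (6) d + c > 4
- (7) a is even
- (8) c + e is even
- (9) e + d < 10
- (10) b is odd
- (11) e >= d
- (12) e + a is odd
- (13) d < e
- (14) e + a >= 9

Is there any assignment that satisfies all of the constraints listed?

Satisfiable

One satisfying assignment is a = 4, b = 3, c = 3, d = 4, e = 5.
For the less obvious constraints — constraint 5: e + b = 8; constraint 6: d + c = 7 — and the others hold by inspection.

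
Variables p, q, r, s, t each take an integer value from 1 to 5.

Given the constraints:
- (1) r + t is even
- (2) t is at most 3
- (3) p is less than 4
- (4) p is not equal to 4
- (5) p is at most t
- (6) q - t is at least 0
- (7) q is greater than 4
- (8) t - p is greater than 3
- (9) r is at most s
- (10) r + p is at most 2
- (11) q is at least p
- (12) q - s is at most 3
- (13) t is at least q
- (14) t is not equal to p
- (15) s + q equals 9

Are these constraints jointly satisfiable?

Unsatisfiable

From constraint 7: q ≥ 5. From constraints 2 and 13: q ≤ t and t ≤ 3, so q ≤ 3. But 3 < 5, so no value of q works.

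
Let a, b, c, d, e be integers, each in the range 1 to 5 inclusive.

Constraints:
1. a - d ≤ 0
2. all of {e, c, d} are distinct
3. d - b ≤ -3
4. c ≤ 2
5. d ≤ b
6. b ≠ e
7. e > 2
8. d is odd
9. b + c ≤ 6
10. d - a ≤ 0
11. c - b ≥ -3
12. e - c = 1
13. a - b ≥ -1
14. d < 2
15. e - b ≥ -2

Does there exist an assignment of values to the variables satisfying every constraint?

Constraints 1, 3, and 13 give a − b ≥ -1, b − d ≥ 3, d − a ≥ 0.
Adding all 3 inequalities: the left sides telescope to 0, and the right sides sum to (-1) + 3 + 0 = 2. So 0 ≥ 2, which is false.

Unsatisfiable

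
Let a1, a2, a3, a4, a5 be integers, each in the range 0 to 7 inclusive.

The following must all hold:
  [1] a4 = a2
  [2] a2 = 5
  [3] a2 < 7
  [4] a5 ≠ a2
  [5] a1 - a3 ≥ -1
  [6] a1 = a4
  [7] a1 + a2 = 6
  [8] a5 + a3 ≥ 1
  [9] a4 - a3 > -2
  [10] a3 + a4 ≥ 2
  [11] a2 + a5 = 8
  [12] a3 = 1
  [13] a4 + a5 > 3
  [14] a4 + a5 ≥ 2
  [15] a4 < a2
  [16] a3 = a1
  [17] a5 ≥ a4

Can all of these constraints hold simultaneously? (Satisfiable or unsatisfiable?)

Unsatisfiable

Constraint 12 fixes a3 = 1 and constraint 2 fixes a2 = 5. Constraints 1, 6, and 16 give a3 = a1 = a4 = a2, so a3 = a2. But 1 ≠ 5 — contradiction.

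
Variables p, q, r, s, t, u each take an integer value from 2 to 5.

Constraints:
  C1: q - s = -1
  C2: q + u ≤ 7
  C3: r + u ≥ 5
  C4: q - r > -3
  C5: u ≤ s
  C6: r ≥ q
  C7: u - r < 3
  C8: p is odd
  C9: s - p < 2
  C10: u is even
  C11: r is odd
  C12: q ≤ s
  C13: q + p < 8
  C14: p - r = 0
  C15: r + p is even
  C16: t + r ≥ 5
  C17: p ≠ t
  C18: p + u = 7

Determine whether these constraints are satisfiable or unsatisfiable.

Satisfiable

The assignment p = 3, q = 3, r = 3, s = 4, t = 4, u = 4 works:
  constraint 1 holds since q - s = -1.
  constraint 2 holds since q + u = 7.
The rest check out directly.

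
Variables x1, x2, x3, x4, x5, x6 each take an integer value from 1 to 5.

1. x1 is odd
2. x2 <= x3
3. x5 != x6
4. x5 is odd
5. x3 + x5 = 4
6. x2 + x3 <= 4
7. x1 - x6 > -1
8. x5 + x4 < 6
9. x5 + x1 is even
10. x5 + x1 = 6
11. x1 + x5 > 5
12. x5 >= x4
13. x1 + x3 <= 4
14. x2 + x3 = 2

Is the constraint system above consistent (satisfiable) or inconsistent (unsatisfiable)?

Satisfiable

Setting (x1, x2, x3, x4, x5, x6) = (3, 1, 1, 2, 3, 2) satisfies everything: constraint 5: x3 + x5 = 4; constraint 6: x2 + x3 = 2; constraint 7: x1 - x6 = 1, and the others follow.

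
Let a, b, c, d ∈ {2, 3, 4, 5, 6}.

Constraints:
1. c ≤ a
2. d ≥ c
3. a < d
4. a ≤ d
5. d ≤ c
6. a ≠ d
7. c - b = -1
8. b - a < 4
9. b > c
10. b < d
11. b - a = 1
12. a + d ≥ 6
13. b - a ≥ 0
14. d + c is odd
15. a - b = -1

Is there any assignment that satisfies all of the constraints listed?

Unsatisfiable

Constraints 1, 5, 10, and 13 give d ≤ c, c ≤ a, a ≤ b, b < d. Chaining: d ≤ c ≤ a ≤ b < d, which forces d < d — impossible.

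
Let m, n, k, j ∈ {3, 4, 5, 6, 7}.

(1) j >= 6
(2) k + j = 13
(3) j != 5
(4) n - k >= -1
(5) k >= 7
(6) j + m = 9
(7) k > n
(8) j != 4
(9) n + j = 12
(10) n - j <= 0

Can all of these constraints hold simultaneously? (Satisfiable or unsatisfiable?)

Satisfiable

The assignment m = 3, n = 6, k = 7, j = 6 works:
  constraint 2 holds since k + j = 13.
  constraint 4 holds since n - k = -1.
  constraint 6 holds since j + m = 9.
The rest check out directly.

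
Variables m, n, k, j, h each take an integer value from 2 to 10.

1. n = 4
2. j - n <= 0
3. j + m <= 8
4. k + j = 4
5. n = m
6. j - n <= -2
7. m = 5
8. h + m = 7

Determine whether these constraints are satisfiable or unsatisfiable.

Constraint 1 fixes n = 4 and constraint 7 fixes m = 5, but constraint 5 requires n = m. Since 4 ≠ 5, contradiction.

Unsatisfiable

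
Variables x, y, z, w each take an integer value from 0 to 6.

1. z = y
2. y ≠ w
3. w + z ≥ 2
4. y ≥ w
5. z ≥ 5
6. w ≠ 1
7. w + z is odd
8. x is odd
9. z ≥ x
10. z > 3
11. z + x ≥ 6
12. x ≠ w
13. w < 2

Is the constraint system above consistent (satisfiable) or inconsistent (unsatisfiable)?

Take x = 1, y = 5, z = 5, w = 0. Then constraint 3: w + z = 5; constraint 11: z + x = 6, and every other listed constraint is also met.

Satisfiable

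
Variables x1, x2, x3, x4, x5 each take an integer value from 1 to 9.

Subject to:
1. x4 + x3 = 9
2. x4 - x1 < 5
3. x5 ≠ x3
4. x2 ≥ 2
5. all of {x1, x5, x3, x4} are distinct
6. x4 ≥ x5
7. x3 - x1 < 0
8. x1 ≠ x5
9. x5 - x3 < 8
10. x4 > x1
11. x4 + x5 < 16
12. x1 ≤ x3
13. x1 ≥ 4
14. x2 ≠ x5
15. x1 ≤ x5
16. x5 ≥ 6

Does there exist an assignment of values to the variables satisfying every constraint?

Unsatisfiable

From constraints 6 and 16: x4 ≥ x5 ≥ 6. From constraints 12 and 13: x3 ≥ x1 ≥ 4. Hence x4 + x3 ≥ 10. But constraint 1 requires x4 + x3 = 9, and 9 < 10. Contradiction.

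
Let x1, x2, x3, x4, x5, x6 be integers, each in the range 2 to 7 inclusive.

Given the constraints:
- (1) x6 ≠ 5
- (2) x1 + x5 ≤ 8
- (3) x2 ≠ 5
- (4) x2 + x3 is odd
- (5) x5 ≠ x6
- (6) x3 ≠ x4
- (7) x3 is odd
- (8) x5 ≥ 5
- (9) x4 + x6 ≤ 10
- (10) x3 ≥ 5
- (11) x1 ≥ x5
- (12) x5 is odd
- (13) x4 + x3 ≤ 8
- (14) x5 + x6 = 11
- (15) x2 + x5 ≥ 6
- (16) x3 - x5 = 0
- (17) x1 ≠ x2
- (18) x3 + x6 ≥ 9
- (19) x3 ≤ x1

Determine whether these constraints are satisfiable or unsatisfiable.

From constraints 10 and 19: x1 ≥ x3 ≥ 5. From constraint 8: x5 ≥ 5. Hence x1 + x5 ≥ 10. But constraint 2 requires x1 + x5 ≤ 8, and 8 < 10. Contradiction.

Unsatisfiable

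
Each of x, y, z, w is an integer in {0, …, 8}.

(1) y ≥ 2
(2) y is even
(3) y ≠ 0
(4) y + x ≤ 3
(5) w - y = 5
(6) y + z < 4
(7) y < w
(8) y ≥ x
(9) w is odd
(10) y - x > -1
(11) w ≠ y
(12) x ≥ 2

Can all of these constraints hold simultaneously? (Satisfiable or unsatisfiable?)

From constraint 1: y ≥ 2. From constraint 12: x ≥ 2. Hence y + x ≥ 4. But constraint 4 requires y + x ≤ 3, and 3 < 4. Contradiction.

Unsatisfiable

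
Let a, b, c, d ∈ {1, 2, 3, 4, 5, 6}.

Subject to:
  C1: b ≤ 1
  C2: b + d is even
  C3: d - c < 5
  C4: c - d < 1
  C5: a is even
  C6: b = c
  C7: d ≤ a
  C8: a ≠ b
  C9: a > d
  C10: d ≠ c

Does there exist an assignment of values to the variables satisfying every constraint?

Setting (a, b, c, d) = (4, 1, 1, 3) satisfies everything: constraint 2: b + d = 4 is even; constraint 3: d - c = 2; constraint 4: c - d = -2, and the others follow.

Satisfiable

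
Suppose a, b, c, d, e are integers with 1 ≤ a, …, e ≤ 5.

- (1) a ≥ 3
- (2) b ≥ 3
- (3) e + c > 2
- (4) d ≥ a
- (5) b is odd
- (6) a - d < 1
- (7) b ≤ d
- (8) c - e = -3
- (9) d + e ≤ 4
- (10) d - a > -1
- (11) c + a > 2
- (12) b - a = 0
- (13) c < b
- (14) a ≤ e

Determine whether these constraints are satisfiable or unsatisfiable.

Unsatisfiable

From constraints 2 and 7: d ≥ b ≥ 3. From constraints 1 and 14: e ≥ a ≥ 3. Hence d + e ≥ 6. But constraint 9 requires d + e ≤ 4, and 4 < 6. Contradiction.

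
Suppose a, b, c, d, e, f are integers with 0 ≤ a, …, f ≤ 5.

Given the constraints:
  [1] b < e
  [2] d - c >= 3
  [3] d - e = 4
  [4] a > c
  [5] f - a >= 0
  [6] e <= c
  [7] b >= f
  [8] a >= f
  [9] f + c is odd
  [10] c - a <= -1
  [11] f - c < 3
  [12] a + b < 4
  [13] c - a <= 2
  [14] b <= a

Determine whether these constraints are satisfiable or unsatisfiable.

Constraints 1, 4, 5, 6, and 7 give e ≤ c, c < a, a ≤ f, f ≤ b, b < e. Chaining: e ≤ c < a ≤ f ≤ b < e, which forces e < e — impossible.

Unsatisfiable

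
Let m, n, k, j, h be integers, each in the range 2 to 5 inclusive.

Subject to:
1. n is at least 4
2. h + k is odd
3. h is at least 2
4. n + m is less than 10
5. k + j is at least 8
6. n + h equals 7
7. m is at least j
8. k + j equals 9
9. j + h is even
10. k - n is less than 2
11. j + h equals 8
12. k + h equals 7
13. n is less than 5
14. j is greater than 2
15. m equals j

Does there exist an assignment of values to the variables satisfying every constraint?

One satisfying assignment is m = 5, n = 4, k = 4, j = 5, h = 3.
For the less obvious constraints — constraint 4: n + m = 9; constraint 5: k + j = 9 — and the others hold by inspection.

Satisfiable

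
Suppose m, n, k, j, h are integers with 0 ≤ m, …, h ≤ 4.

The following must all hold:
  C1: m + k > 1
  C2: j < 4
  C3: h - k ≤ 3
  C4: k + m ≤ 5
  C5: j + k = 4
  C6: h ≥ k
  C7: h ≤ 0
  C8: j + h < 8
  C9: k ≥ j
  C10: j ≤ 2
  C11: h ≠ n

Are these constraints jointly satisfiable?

Unsatisfiable

From constraint 10: j ≤ 2. From constraints 6 and 7: k ≤ h ≤ 0. Hence j + k ≤ 2. But constraint 5 requires j + k = 4, and 4 > 2. Contradiction.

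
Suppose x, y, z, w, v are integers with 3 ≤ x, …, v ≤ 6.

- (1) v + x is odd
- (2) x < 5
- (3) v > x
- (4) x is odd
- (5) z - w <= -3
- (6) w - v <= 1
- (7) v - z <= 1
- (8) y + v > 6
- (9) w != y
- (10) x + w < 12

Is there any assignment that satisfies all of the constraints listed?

Constraints 5, 6, and 7 give z − v ≥ -1, v − w ≥ -1, w − z ≥ 3.
Adding all 3 inequalities: the left sides telescope to 0, and the right sides sum to (-1) + (-1) + 3 = 1. So 0 ≥ 1, which is false.

Unsatisfiable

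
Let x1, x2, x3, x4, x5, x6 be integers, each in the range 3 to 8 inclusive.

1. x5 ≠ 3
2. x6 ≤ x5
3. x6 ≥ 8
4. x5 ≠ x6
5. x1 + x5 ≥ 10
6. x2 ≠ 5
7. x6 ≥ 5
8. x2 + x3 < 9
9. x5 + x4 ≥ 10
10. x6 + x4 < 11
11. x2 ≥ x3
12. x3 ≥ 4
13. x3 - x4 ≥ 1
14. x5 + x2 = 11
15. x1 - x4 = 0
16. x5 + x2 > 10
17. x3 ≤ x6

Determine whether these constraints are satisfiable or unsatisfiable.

From constraints 2 and 3: x5 ≥ x6 ≥ 8. From constraints 11 and 12: x2 ≥ x3 ≥ 4. Hence x5 + x2 ≥ 12. But constraint 14 requires x5 + x2 = 11, and 11 < 12. Contradiction.

Unsatisfiable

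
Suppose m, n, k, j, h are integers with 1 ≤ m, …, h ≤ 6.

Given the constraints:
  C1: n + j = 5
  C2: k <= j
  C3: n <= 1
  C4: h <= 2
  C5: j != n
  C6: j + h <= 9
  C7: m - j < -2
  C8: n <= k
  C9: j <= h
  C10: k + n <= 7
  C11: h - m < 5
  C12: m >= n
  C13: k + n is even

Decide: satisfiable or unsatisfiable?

From constraint 3: n ≤ 1. From constraints 4 and 9: j ≤ h ≤ 2. Hence n + j ≤ 3. But constraint 1 requires n + j = 5, and 5 > 3. Contradiction.

Unsatisfiable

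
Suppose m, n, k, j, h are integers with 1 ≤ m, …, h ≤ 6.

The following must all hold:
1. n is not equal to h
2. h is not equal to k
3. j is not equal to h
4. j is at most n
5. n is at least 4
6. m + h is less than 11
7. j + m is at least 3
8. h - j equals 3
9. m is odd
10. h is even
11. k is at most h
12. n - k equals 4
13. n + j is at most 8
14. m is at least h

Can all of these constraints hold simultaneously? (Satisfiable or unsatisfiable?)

Setting (m, n, k, j, h) = (5, 6, 2, 1, 4) satisfies everything: constraint 6: m + h = 9; constraint 7: j + m = 6; constraint 8: h - j = 3, and the others follow.

Satisfiable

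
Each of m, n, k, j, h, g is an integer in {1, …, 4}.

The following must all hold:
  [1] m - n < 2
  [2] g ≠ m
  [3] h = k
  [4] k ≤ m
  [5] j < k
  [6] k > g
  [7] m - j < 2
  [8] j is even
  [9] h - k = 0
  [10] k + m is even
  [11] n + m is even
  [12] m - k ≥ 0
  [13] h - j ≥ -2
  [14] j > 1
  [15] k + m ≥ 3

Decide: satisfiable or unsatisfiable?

One satisfying assignment is m = 3, n = 3, k = 3, j = 2, h = 3, g = 1.
For the less obvious constraints — constraint 1: m - n = 0; constraint 7: m - j = 1 — and the others hold by inspection.

Satisfiable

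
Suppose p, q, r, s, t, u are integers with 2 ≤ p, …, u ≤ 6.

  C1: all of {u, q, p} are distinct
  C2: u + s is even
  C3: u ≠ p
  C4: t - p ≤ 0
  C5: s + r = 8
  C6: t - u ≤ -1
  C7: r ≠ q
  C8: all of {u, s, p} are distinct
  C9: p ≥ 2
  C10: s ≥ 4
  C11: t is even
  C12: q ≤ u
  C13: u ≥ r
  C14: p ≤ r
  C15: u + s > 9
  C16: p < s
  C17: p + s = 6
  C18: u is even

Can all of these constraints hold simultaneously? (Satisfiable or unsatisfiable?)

One satisfying assignment is p = 2, q = 3, r = 4, s = 4, t = 2, u = 6.
For the less obvious constraints — constraint 4: t - p = 0; constraint 5: s + r = 8; constraint 6: t - u = -4 — and the others hold by inspection.

Satisfiable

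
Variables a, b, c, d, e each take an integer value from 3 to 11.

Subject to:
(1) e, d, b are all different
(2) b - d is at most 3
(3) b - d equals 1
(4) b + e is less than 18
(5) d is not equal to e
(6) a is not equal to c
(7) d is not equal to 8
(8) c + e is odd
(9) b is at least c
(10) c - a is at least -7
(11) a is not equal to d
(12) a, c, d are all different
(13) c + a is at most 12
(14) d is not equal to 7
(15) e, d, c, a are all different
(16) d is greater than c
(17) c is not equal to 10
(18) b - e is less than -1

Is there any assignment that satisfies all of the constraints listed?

Setting (a, b, c, d, e) = (7, 6, 3, 5, 10) satisfies everything: constraint 2: b - d = 1; constraint 3: b - d = 1; constraint 4: b + e = 16, and the others follow.

Satisfiable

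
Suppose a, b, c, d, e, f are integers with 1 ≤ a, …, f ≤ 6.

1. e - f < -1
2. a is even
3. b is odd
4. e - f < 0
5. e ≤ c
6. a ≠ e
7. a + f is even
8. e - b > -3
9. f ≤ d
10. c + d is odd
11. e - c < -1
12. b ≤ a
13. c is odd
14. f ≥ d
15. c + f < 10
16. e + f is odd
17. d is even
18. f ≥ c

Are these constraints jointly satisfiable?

Setting (a, b, c, d, e, f) = (6, 1, 3, 4, 1, 4) satisfies everything: constraint 1: e - f = -3; constraint 4: e - f = -3; constraint 8: e - b = 0, and the others follow.

Satisfiable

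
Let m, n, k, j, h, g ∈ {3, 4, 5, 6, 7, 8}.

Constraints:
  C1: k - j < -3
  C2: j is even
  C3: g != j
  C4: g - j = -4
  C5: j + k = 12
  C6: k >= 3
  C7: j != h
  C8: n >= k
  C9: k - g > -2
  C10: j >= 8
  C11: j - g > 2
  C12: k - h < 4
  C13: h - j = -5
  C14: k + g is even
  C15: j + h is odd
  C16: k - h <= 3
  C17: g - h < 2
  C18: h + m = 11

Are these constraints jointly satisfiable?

Satisfiable

Try m = 8, n = 8, k = 4, j = 8, h = 3, g = 4.
Check constraint 1: k - j = -4; constraint 4: g - j = -4. The remaining constraints are straightforward to verify.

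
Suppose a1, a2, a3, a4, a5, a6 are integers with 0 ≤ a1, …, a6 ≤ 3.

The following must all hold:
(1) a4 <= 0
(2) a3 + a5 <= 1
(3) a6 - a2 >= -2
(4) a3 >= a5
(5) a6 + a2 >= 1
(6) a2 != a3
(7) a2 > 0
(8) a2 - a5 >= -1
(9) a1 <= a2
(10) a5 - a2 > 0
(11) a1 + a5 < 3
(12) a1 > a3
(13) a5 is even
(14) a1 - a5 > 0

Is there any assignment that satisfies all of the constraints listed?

Constraints 4, 9, 10, and 12 give a3 < a1, a1 ≤ a2, a2 < a5, a5 ≤ a3. Chaining: a3 < a1 ≤ a2 < a5 ≤ a3, which forces a3 < a3 — impossible.

Unsatisfiable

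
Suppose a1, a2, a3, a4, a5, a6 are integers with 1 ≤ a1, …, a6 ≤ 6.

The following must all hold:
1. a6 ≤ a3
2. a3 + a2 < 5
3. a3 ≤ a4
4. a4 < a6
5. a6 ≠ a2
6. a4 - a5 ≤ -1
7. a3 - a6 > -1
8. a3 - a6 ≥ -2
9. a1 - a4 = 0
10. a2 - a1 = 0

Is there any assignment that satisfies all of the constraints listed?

Unsatisfiable

Constraints 1, 3, and 4 give a3 ≤ a4, a4 < a6, a6 ≤ a3. Chaining: a3 ≤ a4 < a6 ≤ a3, which forces a3 < a3 — impossible.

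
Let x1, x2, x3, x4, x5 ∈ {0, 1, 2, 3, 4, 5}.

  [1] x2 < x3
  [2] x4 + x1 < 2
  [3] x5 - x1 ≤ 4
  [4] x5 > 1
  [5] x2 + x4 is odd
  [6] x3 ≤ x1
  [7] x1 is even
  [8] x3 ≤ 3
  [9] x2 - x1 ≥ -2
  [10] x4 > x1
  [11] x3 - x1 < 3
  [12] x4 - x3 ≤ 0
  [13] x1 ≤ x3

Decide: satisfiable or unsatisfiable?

Unsatisfiable

Constraints 6, 10, and 12 give x4 ≤ x3, x3 ≤ x1, x1 < x4. Chaining: x4 ≤ x3 ≤ x1 < x4, which forces x4 < x4 — impossible.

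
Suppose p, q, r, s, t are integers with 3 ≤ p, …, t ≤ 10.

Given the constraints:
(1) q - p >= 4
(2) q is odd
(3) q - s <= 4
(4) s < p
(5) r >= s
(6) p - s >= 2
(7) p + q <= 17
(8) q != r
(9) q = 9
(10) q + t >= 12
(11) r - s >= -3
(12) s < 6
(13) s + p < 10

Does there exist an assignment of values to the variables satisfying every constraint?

Constraints 1, 3, and 6 give s − q ≥ -4, q − p ≥ 4, p − s ≥ 2.
Adding all 3 inequalities: the left sides telescope to 0, and the right sides sum to (-4) + 4 + 2 = 2. So 0 ≥ 2, which is false.

Unsatisfiable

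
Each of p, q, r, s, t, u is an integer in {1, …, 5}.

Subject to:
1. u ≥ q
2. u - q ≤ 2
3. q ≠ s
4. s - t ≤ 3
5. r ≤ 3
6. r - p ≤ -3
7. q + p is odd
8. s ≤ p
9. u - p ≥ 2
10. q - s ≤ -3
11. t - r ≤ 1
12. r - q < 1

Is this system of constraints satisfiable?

Constraints 2, 4, 6, 9, 10, and 11 give q − u ≥ -2, u − p ≥ 2, p − r ≥ 3, r − t ≥ -1, t − s ≥ -3, s − q ≥ 3.
Adding all 6 inequalities: the left sides telescope to 0, and the right sides sum to (-2) + 2 + 3 + (-1) + (-3) + 3 = 2. So 0 ≥ 2, which is false.

Unsatisfiable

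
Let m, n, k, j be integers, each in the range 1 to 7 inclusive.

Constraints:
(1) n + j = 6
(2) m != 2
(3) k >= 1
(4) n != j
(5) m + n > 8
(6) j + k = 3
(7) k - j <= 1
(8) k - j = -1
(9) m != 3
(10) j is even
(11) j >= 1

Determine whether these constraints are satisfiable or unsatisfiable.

Try m = 5, n = 4, k = 1, j = 2.
Check constraint 1: n + j = 6; constraint 5: m + n = 9; constraint 6: j + k = 3. The remaining constraints are straightforward to verify.

Satisfiable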